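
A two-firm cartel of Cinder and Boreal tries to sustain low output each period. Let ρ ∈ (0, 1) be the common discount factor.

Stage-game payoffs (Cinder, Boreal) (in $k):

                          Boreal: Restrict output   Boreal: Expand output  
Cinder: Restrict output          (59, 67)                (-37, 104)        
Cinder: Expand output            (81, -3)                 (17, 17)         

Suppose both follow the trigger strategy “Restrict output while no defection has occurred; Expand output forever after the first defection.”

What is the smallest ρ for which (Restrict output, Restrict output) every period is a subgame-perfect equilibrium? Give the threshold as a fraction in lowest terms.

37/87

Cinder's threshold: (81−59)/(81−17) = 11/32.
Boreal's threshold: (104−67)/(104−17) = 37/87.
11/32 < 37/87, so Boreal binds and ρ* = 37/87.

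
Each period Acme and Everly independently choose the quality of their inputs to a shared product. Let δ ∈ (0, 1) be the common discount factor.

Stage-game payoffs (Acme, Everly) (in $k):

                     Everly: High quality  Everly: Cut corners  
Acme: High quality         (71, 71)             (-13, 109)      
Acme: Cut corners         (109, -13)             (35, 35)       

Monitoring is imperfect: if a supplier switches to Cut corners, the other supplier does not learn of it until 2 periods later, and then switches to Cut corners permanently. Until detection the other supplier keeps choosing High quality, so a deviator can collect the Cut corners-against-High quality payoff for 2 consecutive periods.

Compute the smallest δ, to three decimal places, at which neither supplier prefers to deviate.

Deviating for the 2 undetected periods gains 109−71 = 38 per period over cooperation, then loses 71−35 = 36 per period forever once punishment starts.
Gain: 38(1 + δ + … + δ^1); loss: 36·δ^2/(1−δ).
No profitable deviation ⇔ 38(1−δ^2) ≤ 36·δ^2, i.e. δ^2 ≥ 38/(38+36) = 19/37.
Hence δ ≥ (19/37)^(1/2) ≈ 0.717.

0.717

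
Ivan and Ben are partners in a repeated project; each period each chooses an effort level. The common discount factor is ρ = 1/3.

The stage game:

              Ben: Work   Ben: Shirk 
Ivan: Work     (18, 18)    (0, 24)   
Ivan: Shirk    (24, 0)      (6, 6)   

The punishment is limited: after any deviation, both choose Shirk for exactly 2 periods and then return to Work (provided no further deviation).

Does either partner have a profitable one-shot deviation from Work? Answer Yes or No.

Comparing payoff streams over the 3 periods until play realigns: cooperate → 18(1+ρ+…+ρ^2); deviate → 24 + 6(ρ+…+ρ^2).
Cooperation is sustained iff (18−6)(ρ+…+ρ^2) ≥ 24−18.
ρ+…+ρ^2 = 1/3·(1−(1/3)^2)/(1−1/3) = 0.4444, and (24−18)/(18−6) = 0.5000.
0.4444 < 0.5000, so cooperation is not sustainable.

Yes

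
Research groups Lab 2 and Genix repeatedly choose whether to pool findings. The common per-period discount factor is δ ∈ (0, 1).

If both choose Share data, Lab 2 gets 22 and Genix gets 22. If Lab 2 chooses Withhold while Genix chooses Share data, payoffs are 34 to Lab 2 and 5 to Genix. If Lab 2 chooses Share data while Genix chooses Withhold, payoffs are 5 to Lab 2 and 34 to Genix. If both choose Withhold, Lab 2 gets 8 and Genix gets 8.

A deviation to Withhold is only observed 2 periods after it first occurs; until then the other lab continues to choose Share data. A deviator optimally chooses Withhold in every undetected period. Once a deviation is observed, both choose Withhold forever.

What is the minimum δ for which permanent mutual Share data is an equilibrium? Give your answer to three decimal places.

The best deviation is to choose Withhold for all 2 undetected periods, earning 34 each, then 8 forever once detected.
Deviation value: 34(1−δ^2)/(1−δ) + 8δ^2/(1−δ); cooperation value: 22/(1−δ).
IC: 22 ≥ 34(1−δ^2) + 8δ^2 = 34 − 26δ^2.
So δ^2 ≥ 12/26 = 6/13, giving δ ≥ (6/13)^(1/2) ≈ 0.679.

0.679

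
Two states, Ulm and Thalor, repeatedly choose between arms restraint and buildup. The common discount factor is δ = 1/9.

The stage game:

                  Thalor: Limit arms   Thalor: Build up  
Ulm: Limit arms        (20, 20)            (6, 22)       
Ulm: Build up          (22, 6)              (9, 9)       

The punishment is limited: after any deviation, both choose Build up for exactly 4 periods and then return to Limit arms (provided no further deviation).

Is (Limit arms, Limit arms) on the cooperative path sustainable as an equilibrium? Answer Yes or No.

IC: δ+…+δ^4 ≥ (22−20)/(20−9) = 2/11.
At δ = 1/9: partial sum = 0.1250 < 0.1818. Cooperation not sustainable.

No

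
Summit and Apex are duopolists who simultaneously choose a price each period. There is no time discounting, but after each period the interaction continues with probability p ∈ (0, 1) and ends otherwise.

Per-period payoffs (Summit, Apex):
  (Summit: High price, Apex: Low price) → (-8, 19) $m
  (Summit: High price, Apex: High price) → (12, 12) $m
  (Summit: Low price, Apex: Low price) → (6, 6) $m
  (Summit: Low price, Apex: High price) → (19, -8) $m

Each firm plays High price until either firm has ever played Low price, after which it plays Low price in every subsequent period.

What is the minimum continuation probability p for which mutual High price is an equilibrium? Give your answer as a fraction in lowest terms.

7/13

With no time discounting, the continuation probability p plays the role of the discount factor.
Grim-trigger IC: 12/(1−p) ≥ 19 + 6p/(1−p) ⇒ p ≥ (19−12)/(19−6) = 7/13.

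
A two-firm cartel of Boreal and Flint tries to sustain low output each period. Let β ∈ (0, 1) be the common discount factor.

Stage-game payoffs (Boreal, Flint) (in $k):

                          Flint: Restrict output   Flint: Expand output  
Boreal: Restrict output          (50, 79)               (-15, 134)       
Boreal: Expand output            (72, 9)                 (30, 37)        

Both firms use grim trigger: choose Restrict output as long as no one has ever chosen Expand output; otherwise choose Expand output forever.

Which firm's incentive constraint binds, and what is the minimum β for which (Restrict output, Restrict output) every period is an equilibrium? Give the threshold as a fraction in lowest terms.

Flint; β ≥ 55/97

For Boreal: deviation gain 72−50 = 22, per-period punishment loss 50−30 = 20. IC gives β ≥ 22/42 = 11/21.
For Flint: gain 55, loss 42 per period, so β ≥ 55/97.
The tighter constraint is Flint's, so cooperation needs β ≥ 55/97.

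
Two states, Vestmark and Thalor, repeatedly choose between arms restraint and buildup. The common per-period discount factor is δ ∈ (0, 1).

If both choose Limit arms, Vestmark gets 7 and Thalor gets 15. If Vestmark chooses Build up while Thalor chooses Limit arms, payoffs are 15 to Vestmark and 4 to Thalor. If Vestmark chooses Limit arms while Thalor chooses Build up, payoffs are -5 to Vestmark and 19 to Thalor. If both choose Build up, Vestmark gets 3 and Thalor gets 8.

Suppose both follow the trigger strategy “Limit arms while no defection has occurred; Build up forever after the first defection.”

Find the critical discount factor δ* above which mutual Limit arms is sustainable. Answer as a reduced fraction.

2/3

Vestmark: cooperation gives 7 each period; deviation gives 15 once then 3 forever.
  7/(1−δ) ≥ 15 + 3δ/(1−δ) ⇒ δ ≥ 8/12 = 2/3.
Thalor: cooperation gives 15 each period; deviation gives 19 once then 8 forever.
  δ ≥ 4/11.
Both must hold, so the binding constraint is Vestmark's: δ ≥ 2/3.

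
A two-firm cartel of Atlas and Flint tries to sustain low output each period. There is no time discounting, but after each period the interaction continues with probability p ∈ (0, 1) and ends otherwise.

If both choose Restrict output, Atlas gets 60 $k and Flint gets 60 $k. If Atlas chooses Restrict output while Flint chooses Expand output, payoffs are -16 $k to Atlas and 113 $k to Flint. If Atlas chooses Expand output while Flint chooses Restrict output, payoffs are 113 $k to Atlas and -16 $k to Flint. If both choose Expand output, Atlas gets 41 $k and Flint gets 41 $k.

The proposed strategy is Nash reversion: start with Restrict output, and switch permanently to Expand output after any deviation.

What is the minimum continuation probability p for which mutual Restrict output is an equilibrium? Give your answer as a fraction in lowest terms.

53/72

Expected cooperation value is 60 + p·60 + p²·60 + … = 60/(1−p); deviation gives 113 + p·41/(1−p).
60 ≥ 113(1−p) + 41p ⇒ 72p ≥ 53 ⇒ p ≥ 53/72.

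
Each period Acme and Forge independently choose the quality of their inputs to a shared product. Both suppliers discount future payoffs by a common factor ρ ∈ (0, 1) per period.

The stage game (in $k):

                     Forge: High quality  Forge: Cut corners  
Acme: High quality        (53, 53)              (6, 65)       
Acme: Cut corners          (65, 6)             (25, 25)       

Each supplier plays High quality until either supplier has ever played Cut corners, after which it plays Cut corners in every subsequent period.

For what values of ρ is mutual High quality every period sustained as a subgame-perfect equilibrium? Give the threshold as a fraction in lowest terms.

3/10

Under grim trigger the critical discount factor is (T−C)/(T−P) with T = 65, C = 53, P = 25.
ρ* = (65−53)/(65−25) = 12/40 = 3/10.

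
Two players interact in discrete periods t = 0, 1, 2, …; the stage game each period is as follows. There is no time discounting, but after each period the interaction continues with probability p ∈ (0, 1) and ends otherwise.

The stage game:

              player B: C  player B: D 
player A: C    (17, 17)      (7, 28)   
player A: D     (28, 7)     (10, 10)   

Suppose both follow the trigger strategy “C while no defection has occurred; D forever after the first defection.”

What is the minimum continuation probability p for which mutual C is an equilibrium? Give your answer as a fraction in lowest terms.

Expected cooperation value is 17 + p·17 + p²·17 + … = 17/(1−p); deviation gives 28 + p·10/(1−p).
17 ≥ 28(1−p) + 10p ⇒ 18p ≥ 11 ⇒ p ≥ 11/18.

11/18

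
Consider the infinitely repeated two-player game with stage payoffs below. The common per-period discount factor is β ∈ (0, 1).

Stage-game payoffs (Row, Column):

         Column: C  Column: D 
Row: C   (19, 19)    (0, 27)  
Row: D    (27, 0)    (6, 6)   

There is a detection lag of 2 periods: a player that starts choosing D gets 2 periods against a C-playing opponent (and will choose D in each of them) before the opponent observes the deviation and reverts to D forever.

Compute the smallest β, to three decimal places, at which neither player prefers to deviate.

0.617

The best deviation is to choose D for all 2 undetected periods, earning 27 each, then 6 forever once detected.
Deviation value: 27(1−β^2)/(1−β) + 6β^2/(1−β); cooperation value: 19/(1−β).
IC: 19 ≥ 27(1−β^2) + 6β^2 = 27 − 21β^2.
So β^2 ≥ 8/21, giving β ≥ (8/21)^(1/2) ≈ 0.617.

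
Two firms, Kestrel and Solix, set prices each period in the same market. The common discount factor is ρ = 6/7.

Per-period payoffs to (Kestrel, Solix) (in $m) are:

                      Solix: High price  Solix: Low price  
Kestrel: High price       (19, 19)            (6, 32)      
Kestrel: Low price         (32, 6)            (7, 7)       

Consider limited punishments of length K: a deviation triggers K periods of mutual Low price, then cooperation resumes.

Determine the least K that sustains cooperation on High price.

No profitable deviation requires (19−7)(ρ+…+ρ^K) ≥ 32−19, i.e. ρ+…+ρ^K ≥ 13/12 ≈ 1.0833.
With ρ = 6/7, the partial sums are K=1: 0.8571, K=2: 1.5918.
K = 2 is the first length at which the sum reaches 1.0833.

2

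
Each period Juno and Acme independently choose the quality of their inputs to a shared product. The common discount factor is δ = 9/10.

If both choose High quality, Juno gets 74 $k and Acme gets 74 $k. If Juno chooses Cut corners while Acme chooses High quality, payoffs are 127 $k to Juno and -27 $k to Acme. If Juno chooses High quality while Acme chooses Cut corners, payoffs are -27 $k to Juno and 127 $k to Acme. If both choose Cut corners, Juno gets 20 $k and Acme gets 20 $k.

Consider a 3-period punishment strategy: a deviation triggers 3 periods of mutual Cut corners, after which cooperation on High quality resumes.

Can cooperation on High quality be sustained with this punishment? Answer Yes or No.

IC: δ+…+δ^3 ≥ (127−74)/(74−20) = 53/54.
At δ = 9/10: partial sum = 2.4390 ≥ 0.9815. Cooperation sustainable.

Yes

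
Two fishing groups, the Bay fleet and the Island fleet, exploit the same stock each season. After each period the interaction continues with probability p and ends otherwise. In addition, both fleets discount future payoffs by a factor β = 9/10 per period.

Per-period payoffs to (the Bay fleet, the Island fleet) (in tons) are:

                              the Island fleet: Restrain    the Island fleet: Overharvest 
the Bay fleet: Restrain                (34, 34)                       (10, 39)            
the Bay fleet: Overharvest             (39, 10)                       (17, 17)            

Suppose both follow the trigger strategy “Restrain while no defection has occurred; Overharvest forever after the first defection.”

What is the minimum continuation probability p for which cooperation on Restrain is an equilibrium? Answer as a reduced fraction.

With continuation probability p and discount β, the effective per-period discount factor is βp.
Grim-trigger IC: βp ≥ (39−34)/(39−17) = 5/22.
So p ≥ (5/22)/(9/10) = 25/99.

25/99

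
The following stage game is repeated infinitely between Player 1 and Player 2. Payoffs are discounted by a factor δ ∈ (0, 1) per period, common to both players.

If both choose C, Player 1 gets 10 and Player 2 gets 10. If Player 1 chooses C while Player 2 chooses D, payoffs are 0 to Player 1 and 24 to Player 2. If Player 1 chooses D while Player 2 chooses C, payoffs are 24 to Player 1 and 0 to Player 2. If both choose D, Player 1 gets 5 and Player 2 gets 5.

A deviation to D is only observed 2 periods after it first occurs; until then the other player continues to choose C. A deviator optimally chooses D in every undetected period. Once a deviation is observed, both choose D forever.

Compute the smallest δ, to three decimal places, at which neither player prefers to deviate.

0.858

The best deviation is to choose D for all 2 undetected periods, earning 24 each, then 5 forever once detected.
Deviation value: 24(1−δ^2)/(1−δ) + 5δ^2/(1−δ); cooperation value: 10/(1−δ).
IC: 10 ≥ 24(1−δ^2) + 5δ^2 = 24 − 19δ^2.
So δ^2 ≥ 14/19, giving δ ≥ (14/19)^(1/2) ≈ 0.858.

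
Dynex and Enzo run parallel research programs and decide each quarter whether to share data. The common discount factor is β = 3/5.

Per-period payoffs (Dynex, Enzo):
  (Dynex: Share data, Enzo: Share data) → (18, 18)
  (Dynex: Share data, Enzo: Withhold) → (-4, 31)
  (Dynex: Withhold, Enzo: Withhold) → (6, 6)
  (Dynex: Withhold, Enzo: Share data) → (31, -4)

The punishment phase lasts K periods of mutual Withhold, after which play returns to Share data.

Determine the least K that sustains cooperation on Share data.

No profitable deviation requires (18−6)(β+…+β^K) ≥ 31−18, i.e. β+…+β^K ≥ 13/12 ≈ 1.0833.
With β = 3/5, the partial sums are K=1: 0.6000, K=2: 0.9600, K=3: 1.1760.
K = 3 is the first length at which the sum reaches 1.0833.

3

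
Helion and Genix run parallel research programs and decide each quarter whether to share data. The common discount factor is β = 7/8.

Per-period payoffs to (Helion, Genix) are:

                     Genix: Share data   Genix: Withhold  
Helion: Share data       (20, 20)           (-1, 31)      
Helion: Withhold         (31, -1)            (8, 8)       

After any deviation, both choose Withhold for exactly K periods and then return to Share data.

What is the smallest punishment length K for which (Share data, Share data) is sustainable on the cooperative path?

Need Σ_{k=1}^{K} β^k ≥ (31−20)/(20−8) = 0.9167 at β = 7/8.
At K = 1 the sum is 0.8750 < 0.9167; at K = 2 it is 1.6406 ≥ 0.9167.
So the minimum punishment length is K = 2.

2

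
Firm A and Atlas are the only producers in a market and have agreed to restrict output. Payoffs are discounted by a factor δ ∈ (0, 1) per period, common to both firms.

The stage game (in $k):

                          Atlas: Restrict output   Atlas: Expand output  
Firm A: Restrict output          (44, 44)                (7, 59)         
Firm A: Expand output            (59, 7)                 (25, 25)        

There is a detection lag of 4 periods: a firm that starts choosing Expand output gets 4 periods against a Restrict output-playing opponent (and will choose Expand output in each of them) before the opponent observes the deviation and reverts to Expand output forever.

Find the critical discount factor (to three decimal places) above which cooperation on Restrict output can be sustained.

0.815

Deviating for the 4 undetected periods gains 59−44 = 15 per period over cooperation, then loses 44−25 = 19 per period forever once punishment starts.
Gain: 15(1 + δ + … + δ^3); loss: 19·δ^4/(1−δ).
No profitable deviation ⇔ 15(1−δ^4) ≤ 19·δ^4, i.e. δ^4 ≥ 15/(15+19) = 15/34.
Hence δ ≥ (15/34)^(1/4) ≈ 0.815.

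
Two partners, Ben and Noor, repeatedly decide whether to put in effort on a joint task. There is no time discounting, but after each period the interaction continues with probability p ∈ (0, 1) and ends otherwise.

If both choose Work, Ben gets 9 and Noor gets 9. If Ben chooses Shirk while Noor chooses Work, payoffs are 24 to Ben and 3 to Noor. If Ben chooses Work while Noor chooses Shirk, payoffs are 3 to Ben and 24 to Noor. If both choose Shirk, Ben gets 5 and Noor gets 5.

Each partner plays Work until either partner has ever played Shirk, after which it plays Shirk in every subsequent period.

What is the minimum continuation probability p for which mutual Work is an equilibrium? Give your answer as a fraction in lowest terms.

Expected cooperation value is 9 + p·9 + p²·9 + … = 9/(1−p); deviation gives 24 + p·5/(1−p).
9 ≥ 24(1−p) + 5p ⇒ 19p ≥ 15 ⇒ p ≥ 15/19.

15/19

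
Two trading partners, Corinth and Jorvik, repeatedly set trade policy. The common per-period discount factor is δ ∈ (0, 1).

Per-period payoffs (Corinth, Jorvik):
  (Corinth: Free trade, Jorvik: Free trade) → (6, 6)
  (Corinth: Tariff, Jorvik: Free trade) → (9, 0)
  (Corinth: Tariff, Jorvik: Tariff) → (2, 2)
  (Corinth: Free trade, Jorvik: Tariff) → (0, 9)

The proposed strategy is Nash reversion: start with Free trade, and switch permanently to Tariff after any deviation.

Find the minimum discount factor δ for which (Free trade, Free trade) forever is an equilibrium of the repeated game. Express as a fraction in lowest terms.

3/7

6/(1−δ) ≥ 9 + 2δ/(1−δ)
6 ≥ 9 − 7δ
δ ≥ 3/7.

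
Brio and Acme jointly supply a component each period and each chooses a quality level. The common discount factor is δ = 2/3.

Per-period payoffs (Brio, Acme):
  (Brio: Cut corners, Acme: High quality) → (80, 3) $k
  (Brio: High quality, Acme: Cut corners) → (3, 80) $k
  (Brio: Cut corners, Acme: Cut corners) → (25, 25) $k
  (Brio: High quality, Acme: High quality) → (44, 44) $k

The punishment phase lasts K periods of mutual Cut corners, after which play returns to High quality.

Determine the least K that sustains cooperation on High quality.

IC: δ(1−δ^K)/(1−δ) ≥ (80−44)/(44−25) = 36/19.
With δ = 2/3: need 1 − δ^K ≥ 36/19·(1−2/3)/(2/3), i.e. δ^K ≤ 0.0526.
Since (2/3)^7 = 0.0585 and (2/3)^8 = 0.0390, the smallest such K is 8.

8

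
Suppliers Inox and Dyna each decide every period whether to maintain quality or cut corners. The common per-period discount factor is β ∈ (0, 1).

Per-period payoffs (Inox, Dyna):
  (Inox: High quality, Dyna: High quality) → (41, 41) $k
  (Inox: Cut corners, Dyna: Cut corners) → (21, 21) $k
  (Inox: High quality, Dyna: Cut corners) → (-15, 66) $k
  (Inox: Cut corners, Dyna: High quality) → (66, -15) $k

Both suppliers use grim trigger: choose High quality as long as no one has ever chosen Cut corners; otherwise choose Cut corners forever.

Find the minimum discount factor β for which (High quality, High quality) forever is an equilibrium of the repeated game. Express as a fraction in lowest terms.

One-period gain from deviating is 66 − 41 = 25. The loss is 41 − 21 = 20 in every subsequent period, with present value 20·β/(1−β).
Deviation is unprofitable when 20·β/(1−β) ≥ 25, i.e. β/(1−β) ≥ 5/4.
Equivalently β ≥ 25/(25+20) = 5/9.

5/9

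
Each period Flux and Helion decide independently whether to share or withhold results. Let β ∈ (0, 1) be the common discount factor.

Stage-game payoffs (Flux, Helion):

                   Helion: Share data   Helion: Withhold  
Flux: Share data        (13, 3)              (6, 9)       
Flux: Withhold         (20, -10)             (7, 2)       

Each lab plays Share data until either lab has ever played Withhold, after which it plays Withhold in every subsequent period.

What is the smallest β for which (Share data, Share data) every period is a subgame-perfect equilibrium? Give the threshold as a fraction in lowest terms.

6/7

Flux: cooperation gives 13 each period; deviation gives 20 once then 7 forever.
  13/(1−β) ≥ 20 + 7β/(1−β) ⇒ β ≥ 7/13.
Helion: cooperation gives 3 each period; deviation gives 9 once then 2 forever.
  β ≥ 6/7.
Both must hold, so the binding constraint is Helion's: β ≥ 6/7.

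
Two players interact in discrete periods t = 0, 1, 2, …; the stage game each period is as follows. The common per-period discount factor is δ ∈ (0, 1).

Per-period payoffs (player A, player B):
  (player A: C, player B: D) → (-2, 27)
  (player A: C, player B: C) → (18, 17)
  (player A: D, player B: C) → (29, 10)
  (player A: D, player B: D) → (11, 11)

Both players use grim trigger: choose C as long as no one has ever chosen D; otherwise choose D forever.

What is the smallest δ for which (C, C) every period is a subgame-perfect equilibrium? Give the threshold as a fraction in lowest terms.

player A: cooperation gives 18 each period; deviation gives 29 once then 11 forever.
  18/(1−δ) ≥ 29 + 11δ/(1−δ) ⇒ δ ≥ 11/18.
player B: cooperation gives 17 each period; deviation gives 27 once then 11 forever.
  δ ≥ 10/16 = 5/8.
Both must hold, so the binding constraint is player B's: δ ≥ 5/8.

5/8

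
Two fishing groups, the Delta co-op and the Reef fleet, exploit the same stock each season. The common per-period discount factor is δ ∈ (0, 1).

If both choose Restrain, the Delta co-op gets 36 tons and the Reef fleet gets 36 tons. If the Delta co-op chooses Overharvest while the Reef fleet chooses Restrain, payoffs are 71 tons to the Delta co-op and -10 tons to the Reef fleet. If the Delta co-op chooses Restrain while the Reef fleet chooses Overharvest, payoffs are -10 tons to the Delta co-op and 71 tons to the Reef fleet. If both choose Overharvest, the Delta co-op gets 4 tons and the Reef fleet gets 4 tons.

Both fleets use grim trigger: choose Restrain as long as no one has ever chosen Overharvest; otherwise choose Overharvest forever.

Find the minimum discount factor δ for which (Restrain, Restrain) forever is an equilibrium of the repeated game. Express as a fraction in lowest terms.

35/67

One-period gain from deviating is 71 − 36 = 35. The loss is 36 − 4 = 32 in every subsequent period, with present value 32·δ/(1−δ).
Deviation is unprofitable when 32·δ/(1−δ) ≥ 35, i.e. δ/(1−δ) ≥ 35/32.
Equivalently δ ≥ 35/(35+32) = 35/67.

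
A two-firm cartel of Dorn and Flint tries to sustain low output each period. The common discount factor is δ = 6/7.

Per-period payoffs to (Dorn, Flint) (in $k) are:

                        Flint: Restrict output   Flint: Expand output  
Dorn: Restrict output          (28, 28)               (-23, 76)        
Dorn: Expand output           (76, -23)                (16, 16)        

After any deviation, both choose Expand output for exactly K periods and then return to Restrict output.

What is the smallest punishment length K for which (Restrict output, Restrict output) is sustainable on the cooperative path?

Need Σ_{k=1}^{K} δ^k ≥ (76−28)/(28−16) = 4.0000 at δ = 6/7.
At K = 7 the sum is 3.9605 < 4.0000; at K = 8 it is 4.2519 ≥ 4.0000.
So the minimum punishment length is K = 8.

8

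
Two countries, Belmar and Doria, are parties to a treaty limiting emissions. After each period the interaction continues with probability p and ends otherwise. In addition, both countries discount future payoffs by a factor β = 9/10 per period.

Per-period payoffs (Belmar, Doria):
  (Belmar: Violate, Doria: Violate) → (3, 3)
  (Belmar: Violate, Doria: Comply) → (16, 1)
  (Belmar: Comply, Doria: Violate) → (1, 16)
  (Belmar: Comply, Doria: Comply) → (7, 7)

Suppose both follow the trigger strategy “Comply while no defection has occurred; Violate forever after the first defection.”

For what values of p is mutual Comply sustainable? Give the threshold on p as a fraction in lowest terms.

Expected continuation weight on next period's payoff is β·p = 9/10·p, which plays the role of the discount factor.
Cooperation requires 9/10·p ≥ (16−7)/(16−3) = 9/13, hence p ≥ 10/13.

10/13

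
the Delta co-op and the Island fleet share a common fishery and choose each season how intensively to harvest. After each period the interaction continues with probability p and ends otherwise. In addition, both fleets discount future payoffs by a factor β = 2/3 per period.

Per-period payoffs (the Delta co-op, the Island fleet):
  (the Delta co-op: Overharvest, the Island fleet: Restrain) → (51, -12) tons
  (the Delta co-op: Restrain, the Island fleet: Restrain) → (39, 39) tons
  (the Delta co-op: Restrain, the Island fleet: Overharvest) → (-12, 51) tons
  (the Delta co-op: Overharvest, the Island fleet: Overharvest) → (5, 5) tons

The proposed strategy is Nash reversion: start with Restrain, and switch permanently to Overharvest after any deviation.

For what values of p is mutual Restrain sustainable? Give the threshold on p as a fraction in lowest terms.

With continuation probability p and discount β, the effective per-period discount factor is βp.
Grim-trigger IC: βp ≥ (51−39)/(51−5) = 6/23.
So p ≥ (6/23)/(2/3) = 9/23.

9/23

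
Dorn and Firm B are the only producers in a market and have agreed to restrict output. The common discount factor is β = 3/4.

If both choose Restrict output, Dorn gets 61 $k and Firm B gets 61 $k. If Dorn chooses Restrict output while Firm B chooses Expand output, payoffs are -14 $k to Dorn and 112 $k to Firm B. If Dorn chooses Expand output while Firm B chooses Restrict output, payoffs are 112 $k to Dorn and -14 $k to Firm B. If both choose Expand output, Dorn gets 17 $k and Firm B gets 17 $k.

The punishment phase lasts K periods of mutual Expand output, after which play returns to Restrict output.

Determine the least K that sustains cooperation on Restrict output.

No profitable deviation requires (61−17)(β+…+β^K) ≥ 112−61, i.e. β+…+β^K ≥ 51/44 ≈ 1.1591.
With β = 3/4, the partial sums are K=1: 0.7500, K=2: 1.3125.
K = 2 is the first length at which the sum reaches 1.1591.

2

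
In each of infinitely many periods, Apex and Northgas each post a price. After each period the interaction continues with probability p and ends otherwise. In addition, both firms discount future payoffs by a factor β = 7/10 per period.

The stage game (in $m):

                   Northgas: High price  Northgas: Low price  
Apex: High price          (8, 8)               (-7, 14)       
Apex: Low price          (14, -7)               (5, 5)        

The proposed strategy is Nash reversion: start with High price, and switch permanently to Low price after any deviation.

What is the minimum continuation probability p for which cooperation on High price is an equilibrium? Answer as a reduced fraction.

20/21

Expected continuation weight on next period's payoff is β·p = 7/10·p, which plays the role of the discount factor.
Cooperation requires 7/10·p ≥ (14−8)/(14−5) = 2/3, hence p ≥ 20/21.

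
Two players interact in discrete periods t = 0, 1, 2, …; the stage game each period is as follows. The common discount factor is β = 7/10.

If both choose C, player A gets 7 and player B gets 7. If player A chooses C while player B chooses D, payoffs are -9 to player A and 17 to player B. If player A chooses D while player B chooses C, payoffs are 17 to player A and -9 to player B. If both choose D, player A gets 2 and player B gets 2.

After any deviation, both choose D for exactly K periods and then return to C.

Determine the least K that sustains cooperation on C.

No profitable deviation requires (7−2)(β+…+β^K) ≥ 17−7, i.e. β+…+β^K ≥ 2 ≈ 2.0000.
With β = 7/10, the partial sums are K=1: 0.7000, K=2: 1.1900, K=3: 1.5330, K=4: 1.7731, K=5: 1.9412, K=6: 2.0588.
K = 6 is the first length at which the sum reaches 2.0000.

6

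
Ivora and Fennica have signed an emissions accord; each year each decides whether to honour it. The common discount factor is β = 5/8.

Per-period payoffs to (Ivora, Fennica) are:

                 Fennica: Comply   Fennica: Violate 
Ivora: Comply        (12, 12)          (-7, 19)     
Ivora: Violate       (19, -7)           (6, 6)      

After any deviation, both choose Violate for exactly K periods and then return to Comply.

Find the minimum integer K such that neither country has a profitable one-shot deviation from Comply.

3

No profitable deviation requires (12−6)(β+…+β^K) ≥ 19−12, i.e. β+…+β^K ≥ 7/6 ≈ 1.1667.
With β = 5/8, the partial sums are K=1: 0.6250, K=2: 1.0156, K=3: 1.2598.
K = 3 is the first length at which the sum reaches 1.1667.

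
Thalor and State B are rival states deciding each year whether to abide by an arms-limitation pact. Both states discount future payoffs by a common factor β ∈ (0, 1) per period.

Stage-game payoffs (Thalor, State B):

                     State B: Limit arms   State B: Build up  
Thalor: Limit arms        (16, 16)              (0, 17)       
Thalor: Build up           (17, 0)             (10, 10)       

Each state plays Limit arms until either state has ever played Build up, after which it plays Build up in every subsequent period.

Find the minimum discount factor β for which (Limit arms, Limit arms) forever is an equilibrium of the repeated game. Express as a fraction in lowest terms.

Under grim trigger the critical discount factor is (T−C)/(T−P) with T = 17, C = 16, P = 10.
β* = (17−16)/(17−10) = 1/7.

1/7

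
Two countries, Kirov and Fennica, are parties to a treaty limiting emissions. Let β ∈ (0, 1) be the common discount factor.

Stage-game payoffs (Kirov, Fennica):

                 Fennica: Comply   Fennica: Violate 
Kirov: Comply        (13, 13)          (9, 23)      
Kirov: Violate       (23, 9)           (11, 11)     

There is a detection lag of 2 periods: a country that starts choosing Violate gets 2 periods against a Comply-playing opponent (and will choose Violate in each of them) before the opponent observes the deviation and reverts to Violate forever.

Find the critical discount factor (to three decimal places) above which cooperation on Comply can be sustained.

0.913

Deviating for the 2 undetected periods gains 23−13 = 10 per period over cooperation, then loses 13−11 = 2 per period forever once punishment starts.
Gain: 10(1 + β + … + β^1); loss: 2·β^2/(1−β).
No profitable deviation ⇔ 10(1−β^2) ≤ 2·β^2, i.e. β^2 ≥ 10/(10+2) = 5/6.
Hence β ≥ (5/6)^(1/2) ≈ 0.913.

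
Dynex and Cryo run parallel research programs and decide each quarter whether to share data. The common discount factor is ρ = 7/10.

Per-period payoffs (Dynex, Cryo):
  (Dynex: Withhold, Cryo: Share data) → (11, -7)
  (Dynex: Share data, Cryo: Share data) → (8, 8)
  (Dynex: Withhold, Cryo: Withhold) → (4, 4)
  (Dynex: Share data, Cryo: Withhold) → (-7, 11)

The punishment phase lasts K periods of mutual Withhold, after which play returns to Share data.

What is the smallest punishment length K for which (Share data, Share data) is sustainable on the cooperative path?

2

No profitable deviation requires (8−4)(ρ+…+ρ^K) ≥ 11−8, i.e. ρ+…+ρ^K ≥ 3/4 ≈ 0.7500.
With ρ = 7/10, the partial sums are K=1: 0.7000, K=2: 1.1900.
K = 2 is the first length at which the sum reaches 0.7500.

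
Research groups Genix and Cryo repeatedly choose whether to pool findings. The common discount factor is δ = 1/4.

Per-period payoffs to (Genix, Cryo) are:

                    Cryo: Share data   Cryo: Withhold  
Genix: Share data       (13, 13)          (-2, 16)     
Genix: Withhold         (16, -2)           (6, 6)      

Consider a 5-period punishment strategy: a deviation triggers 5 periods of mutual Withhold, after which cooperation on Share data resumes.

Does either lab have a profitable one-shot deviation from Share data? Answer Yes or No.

A one-shot deviation gives 16 now, then 6 for 5 periods, then back to 13.
Gain from deviating: (16−13) today; loss: (13−6) in each of the next 5 periods.
No-deviation condition: (13−6)(δ+…+δ^5) ≥ 16−13, i.e. δ+…+δ^5 ≥ 3/7.
At δ = 1/4: δ+…+δ^5 = 0.3330 < 0.4286.
So cooperation is not sustainable.

Yes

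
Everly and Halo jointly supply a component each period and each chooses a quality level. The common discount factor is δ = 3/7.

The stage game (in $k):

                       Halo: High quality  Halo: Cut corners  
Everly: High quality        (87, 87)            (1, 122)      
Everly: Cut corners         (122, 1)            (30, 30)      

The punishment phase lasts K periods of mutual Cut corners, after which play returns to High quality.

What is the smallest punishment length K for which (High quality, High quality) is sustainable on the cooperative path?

3

No profitable deviation requires (87−30)(δ+…+δ^K) ≥ 122−87, i.e. δ+…+δ^K ≥ 35/57 ≈ 0.6140.
With δ = 3/7, the partial sums are K=1: 0.4286, K=2: 0.6122, K=3: 0.6910.
K = 3 is the first length at which the sum reaches 0.6140.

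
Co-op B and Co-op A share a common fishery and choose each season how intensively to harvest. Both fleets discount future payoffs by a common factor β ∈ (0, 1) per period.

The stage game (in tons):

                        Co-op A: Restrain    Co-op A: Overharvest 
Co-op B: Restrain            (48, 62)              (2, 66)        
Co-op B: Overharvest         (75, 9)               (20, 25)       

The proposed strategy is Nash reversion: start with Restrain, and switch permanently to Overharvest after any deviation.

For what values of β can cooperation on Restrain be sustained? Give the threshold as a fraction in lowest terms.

27/55

Co-op B: cooperation gives 48 each period; deviation gives 75 once then 20 forever.
  48/(1−β) ≥ 75 + 20β/(1−β) ⇒ β ≥ 27/55.
Co-op A: cooperation gives 62 each period; deviation gives 66 once then 25 forever.
  β ≥ 4/41.
Both must hold, so the binding constraint is Co-op B's: β ≥ 27/55.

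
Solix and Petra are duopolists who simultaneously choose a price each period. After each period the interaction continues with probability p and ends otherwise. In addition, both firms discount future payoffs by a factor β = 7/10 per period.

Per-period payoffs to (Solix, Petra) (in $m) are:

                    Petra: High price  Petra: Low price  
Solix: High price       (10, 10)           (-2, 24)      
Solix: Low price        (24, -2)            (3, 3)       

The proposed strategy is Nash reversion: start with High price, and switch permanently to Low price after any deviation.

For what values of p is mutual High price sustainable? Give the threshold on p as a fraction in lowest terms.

Expected continuation weight on next period's payoff is β·p = 7/10·p, which plays the role of the discount factor.
Cooperation requires 7/10·p ≥ (24−10)/(24−3) = 2/3, hence p ≥ 20/21.

20/21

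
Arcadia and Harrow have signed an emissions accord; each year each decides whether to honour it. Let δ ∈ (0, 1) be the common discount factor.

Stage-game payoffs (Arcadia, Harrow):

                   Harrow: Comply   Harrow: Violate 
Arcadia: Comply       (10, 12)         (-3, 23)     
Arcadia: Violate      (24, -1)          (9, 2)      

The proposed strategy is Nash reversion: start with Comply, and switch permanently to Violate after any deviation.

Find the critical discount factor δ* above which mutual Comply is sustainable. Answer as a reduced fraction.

Arcadia's threshold: (24−10)/(24−9) = 14/15.
Harrow's threshold: (23−12)/(23−2) = 11/21.
14/15 > 11/21, so Arcadia binds and δ* = 14/15.

14/15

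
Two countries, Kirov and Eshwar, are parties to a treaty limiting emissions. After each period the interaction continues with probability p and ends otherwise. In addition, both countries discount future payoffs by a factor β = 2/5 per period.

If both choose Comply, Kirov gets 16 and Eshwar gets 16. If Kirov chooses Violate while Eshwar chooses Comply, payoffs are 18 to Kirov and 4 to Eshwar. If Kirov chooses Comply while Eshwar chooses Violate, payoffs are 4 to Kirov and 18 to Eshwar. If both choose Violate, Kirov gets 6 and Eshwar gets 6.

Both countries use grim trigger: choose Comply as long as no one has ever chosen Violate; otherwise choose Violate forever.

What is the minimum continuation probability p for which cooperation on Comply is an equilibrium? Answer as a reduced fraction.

With continuation probability p and discount β, the effective per-period discount factor is βp.
Grim-trigger IC: βp ≥ (18−16)/(18−6) = 1/6.
So p ≥ (1/6)/(2/5) = 5/12.

5/12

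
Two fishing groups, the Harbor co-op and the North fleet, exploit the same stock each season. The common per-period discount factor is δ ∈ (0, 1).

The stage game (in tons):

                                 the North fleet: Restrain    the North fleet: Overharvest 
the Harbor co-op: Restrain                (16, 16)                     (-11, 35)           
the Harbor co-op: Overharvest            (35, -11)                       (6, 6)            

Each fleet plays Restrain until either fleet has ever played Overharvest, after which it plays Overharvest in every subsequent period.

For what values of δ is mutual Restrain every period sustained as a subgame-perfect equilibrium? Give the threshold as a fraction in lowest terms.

19/29

Cooperation forever yields 16 each period: 16/(1−δ).
Deviating yields 35 once, then 6 forever: 35 + 6δ/(1−δ).
No profitable deviation requires 16/(1−δ) ≥ 35 + 6δ/(1−δ).
Multiplying by (1−δ): 16 ≥ 35(1−δ) + 6δ = 35 − 29δ.
So 29δ ≥ 19, i.e. δ ≥ 19/29.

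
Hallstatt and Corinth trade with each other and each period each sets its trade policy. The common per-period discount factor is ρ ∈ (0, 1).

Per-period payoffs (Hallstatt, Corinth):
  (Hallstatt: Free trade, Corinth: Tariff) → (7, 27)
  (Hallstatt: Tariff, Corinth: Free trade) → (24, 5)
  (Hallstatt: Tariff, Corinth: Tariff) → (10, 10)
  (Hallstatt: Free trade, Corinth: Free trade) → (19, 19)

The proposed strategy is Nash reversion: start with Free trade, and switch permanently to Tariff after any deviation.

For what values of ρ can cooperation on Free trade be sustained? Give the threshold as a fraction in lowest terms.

Hallstatt: cooperation gives 19 each period; deviation gives 24 once then 10 forever.
  19/(1−ρ) ≥ 24 + 10ρ/(1−ρ) ⇒ ρ ≥ 5/14.
Corinth: cooperation gives 19 each period; deviation gives 27 once then 10 forever.
  ρ ≥ 8/17.
Both must hold, so the binding constraint is Corinth's: ρ ≥ 8/17.

8/17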